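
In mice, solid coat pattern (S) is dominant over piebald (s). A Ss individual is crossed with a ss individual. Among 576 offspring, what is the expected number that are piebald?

Punnett square for Ss × ss:
Offspring genotypes: 2 Ss, 2 ss
solid: 2, piebald: 2
piebald: 2 out of 4 → fraction 1/2
Expected count = 1/2 × 576 = 288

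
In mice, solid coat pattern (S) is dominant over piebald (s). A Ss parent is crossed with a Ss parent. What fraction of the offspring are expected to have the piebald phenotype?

Punnett square for Ss × Ss:
Offspring genotypes: 1 SS, 2 Ss, 1 ss
Total offspring: 4
Count with target: 1
Probability: 1/4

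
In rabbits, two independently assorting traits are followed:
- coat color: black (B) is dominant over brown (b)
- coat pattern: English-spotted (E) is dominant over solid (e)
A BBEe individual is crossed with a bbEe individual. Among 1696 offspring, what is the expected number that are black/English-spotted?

Dihybrid cross BBEe × bbEe — consider each gene separately:
coat color: BB × bb → 4 Bb → 4 B_ (out of 4)
coat pattern: Ee × Ee → 1 EE, 2 Ee, 1 ee → 3 E_ : 1 ee (out of 4)
Combine (counts out of 4 × 4 = 16): black/English-spotted (B_E_) = 4×3 = 12; black/solid (B_ee) = 4×1 = 4
Phenotype counts (out of 16): 12 black/English-spotted, 4 black/solid
black/English-spotted: 12 out of 16 → fraction 3/4
Expected count = 3/4 × 1696 = 1272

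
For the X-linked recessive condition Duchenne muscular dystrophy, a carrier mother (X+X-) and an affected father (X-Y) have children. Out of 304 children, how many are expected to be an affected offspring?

Cross: X+X- × X-Y
Offspring: 1 X+X-, 1 X+Y, 1 X-X-, 1 X-Y
Probability of an affected offspring: 2/4 = 1/2
Expected count = 1/2 × 304 = 152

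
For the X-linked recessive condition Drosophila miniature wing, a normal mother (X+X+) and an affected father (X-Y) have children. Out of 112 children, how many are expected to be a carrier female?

Cross: X+X+ × X-Y
Offspring: 2 X+X-, 2 X+Y
Probability of a carrier female: 2/4 = 1/2
Expected count = 1/2 × 112 = 56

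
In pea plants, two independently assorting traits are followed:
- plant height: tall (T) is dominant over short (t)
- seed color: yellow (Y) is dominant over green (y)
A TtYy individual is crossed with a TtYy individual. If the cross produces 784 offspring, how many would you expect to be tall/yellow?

Dihybrid cross TtYy × TtYy — consider each gene separately:
plant height: Tt × Tt → 1 TT, 2 Tt, 1 tt → 3 T_ : 1 tt (out of 4)
seed color: Yy × Yy → 1 YY, 2 Yy, 1 yy → 3 Y_ : 1 yy (out of 4)
Combine (counts out of 4 × 4 = 16): tall/yellow (T_Y_) = 3×3 = 9; tall/green (T_yy) = 3×1 = 3; short/yellow (ttY_) = 1×3 = 3; short/green (ttyy) = 1×1 = 1
Phenotype counts (out of 16): 9 tall/yellow, 3 tall/green, 3 short/yellow, 1 short/green
tall/yellow: 9 out of 16 → fraction 9/16
Expected count = 9/16 × 784 = 441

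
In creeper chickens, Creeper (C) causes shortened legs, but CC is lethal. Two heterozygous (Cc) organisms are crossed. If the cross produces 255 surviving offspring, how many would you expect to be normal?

Cross: Cc × Cc
Punnett square offspring (before lethality): 1 CC, 2 Cc, 1 cc
The CC genotype is lethal (embryos die); surviving offspring: 2 Cc, 1 cc
normal: 1 out of 3 → fraction 1/3
Expected count = 1/3 × 255 = 85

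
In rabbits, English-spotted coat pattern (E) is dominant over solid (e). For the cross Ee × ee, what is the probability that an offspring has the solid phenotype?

Punnett square for Ee × ee:
Offspring genotypes: 2 Ee, 2 ee
Total offspring: 4
Count with target: 2
Probability: 2/4 = 1/2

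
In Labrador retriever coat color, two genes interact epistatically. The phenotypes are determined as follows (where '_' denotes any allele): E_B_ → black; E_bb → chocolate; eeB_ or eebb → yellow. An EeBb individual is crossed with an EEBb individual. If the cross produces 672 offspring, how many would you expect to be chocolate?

Cross: EeBb × EEBb — consider each gene separately:
E gene: Ee × EE → 2 EE, 2 Ee → 4 E_ (out of 4)
B gene: Bb × Bb → 1 BB, 2 Bb, 1 bb → 3 B_ : 1 bb (out of 4)
Genotype classes (out of 4 × 4 = 16): E_B_ = 4×3 = 12; E_bb = 4×1 = 4
Apply the phenotype rules: E_B_ (12) → black; E_bb (4) → chocolate
Phenotype counts (out of 16): 12 black, 4 chocolate
chocolate: 4 out of 16 → fraction 1/4
Expected count = 1/4 × 672 = 168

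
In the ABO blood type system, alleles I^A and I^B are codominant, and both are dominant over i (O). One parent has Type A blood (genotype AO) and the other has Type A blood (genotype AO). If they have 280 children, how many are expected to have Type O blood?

Cross: AO × AO
Possible offspring genotypes: 1 AA, 2 AO, 1 OO
Blood type counts: 3 Type A, 1 Type O
Probability of Type O: 1/4
Expected count = 1/4 × 280 = 70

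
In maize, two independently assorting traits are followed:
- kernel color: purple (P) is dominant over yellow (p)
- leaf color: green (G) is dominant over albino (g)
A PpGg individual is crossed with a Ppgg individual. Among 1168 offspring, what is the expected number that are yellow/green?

Dihybrid cross PpGg × Ppgg — consider each gene separately:
kernel color: Pp × Pp → 1 PP, 2 Pp, 1 pp → 3 P_ : 1 pp (out of 4)
leaf color: Gg × gg → 2 Gg, 2 gg → 2 G_ : 2 gg (out of 4)
Combine (counts out of 4 × 4 = 16): purple/green (P_G_) = 3×2 = 6; purple/albino (P_gg) = 3×2 = 6; yellow/green (ppG_) = 1×2 = 2; yellow/albino (ppgg) = 1×2 = 2
Phenotype counts (out of 16): 6 purple/green, 6 purple/albino, 2 yellow/green, 2 yellow/albino
yellow/green: 2 out of 16 → fraction 1/8
Expected count = 1/8 × 1168 = 146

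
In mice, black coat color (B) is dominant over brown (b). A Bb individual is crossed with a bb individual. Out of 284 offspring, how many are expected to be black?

Punnett square for Bb × bb:
Offspring genotypes: 2 Bb, 2 bb
black: 2, brown: 2
black: 2 out of 4 → fraction 1/2
Expected count = 1/2 × 284 = 142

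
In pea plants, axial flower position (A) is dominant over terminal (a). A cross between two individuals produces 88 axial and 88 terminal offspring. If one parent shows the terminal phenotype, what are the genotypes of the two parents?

Observed offspring: 88 axial, 88 terminal
The observed ratio simplifies to 1:1. One parent shows terminal, so its genotype must be aa. A 1:1 offspring split requires the other parent to be heterozygous (Aa).
Parent genotypes: aa × Aa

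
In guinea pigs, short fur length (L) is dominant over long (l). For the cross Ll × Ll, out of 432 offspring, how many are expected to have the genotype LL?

Punnett square for Ll × Ll:
Offspring genotypes: 1 LL, 2 Ll, 1 ll
Total offspring: 4
Count with target: 1
Probability: 1/4
Expected count = 1/4 × 432 = 108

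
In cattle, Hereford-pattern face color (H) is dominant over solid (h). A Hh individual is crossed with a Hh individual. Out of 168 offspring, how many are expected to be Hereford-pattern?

Punnett square for Hh × Hh:
Offspring genotypes: 1 HH, 2 Hh, 1 hh
Hereford-pattern: 3, solid: 1
Hereford-pattern: 3 out of 4 → fraction 3/4
Expected count = 3/4 × 168 = 126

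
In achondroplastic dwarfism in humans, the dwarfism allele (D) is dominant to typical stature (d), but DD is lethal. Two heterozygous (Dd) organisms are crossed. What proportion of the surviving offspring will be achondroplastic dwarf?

Cross: Dd × Dd
Punnett square offspring (before lethality): 1 DD, 2 Dd, 1 dd
The DD genotype is lethal (embryos die); surviving offspring: 2 Dd, 1 dd
achondroplastic dwarf: 2 out of 3
Probability: 2/3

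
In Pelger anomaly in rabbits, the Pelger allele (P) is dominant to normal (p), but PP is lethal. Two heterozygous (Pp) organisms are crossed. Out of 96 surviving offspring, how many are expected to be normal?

Cross: Pp × Pp
Punnett square offspring (before lethality): 1 PP, 2 Pp, 1 pp
The PP genotype is lethal (embryos die); surviving offspring: 2 Pp, 1 pp
normal: 1 out of 3 → fraction 1/3
Expected count = 1/3 × 96 = 32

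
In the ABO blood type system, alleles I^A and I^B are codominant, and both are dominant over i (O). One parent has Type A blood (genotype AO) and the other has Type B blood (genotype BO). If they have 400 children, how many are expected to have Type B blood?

Cross: AO × BO
Possible offspring genotypes: 1 AB, 1 AO, 1 BO, 1 OO
Blood type counts: 1 Type AB, 1 Type A, 1 Type B, 1 Type O
Probability of Type B: 1/4
Expected count = 1/4 × 400 = 100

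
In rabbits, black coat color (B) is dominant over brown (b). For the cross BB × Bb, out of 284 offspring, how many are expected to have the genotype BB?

Punnett square for BB × Bb:
Offspring genotypes: 2 BB, 2 Bb
Total offspring: 4
Count with target: 2
Probability: 2/4 = 1/2
Expected count = 1/2 × 284 = 142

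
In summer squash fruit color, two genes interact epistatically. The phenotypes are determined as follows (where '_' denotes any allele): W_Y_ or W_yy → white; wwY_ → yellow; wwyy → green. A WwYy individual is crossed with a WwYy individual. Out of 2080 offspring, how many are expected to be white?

Cross: WwYy × WwYy — consider each gene separately:
W gene: Ww × Ww → 1 WW, 2 Ww, 1 ww → 3 W_ : 1 ww (out of 4)
Y gene: Yy × Yy → 1 YY, 2 Yy, 1 yy → 3 Y_ : 1 yy (out of 4)
Genotype classes (out of 4 × 4 = 16): W_Y_ = 3×3 = 9; W_yy = 3×1 = 3; wwY_ = 1×3 = 3; wwyy = 1×1 = 1
Apply the phenotype rules: W_Y_ (9) + W_yy (3) → white; wwY_ (3) → yellow; wwyy (1) → green
Phenotype counts (out of 16): 12 white, 3 yellow, 1 green
white: 12 out of 16 → fraction 3/4
Expected count = 3/4 × 2080 = 1560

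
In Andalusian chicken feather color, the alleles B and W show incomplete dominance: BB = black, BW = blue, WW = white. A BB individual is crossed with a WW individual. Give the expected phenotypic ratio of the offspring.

Punnett square for BB × WW:
Offspring genotypes: 4 BW
Phenotype counts: 4 blue
Ratio: all blue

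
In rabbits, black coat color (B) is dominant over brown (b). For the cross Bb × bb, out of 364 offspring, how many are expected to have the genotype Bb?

Punnett square for Bb × bb:
Offspring genotypes: 2 Bb, 2 bb
Total offspring: 4
Count with target: 2
Probability: 2/4 = 1/2
Expected count = 1/2 × 364 = 182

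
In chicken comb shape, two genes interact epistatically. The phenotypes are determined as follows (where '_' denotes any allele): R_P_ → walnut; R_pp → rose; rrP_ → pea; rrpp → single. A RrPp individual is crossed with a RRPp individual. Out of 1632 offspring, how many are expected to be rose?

Cross: RrPp × RRPp — consider each gene separately:
R gene: Rr × RR → 2 RR, 2 Rr → 4 R_ (out of 4)
P gene: Pp × Pp → 1 PP, 2 Pp, 1 pp → 3 P_ : 1 pp (out of 4)
Genotype classes (out of 4 × 4 = 16): R_P_ = 4×3 = 12; R_pp = 4×1 = 4
Apply the phenotype rules: R_P_ (12) → walnut; R_pp (4) → rose
Phenotype counts (out of 16): 12 walnut, 4 rose
rose: 4 out of 16 → fraction 1/4
Expected count = 1/4 × 1632 = 408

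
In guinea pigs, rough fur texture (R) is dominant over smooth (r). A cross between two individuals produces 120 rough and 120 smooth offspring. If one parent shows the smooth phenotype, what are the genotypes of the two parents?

Observed offspring: 120 rough, 120 smooth
The observed ratio simplifies to 1:1. One parent shows smooth, so its genotype must be rr. A 1:1 offspring split requires the other parent to be heterozygous (Rr).
Parent genotypes: rr × Rr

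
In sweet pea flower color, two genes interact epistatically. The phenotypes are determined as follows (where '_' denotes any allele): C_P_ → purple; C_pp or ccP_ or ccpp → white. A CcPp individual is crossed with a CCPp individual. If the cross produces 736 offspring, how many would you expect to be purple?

Cross: CcPp × CCPp — consider each gene separately:
C gene: Cc × CC → 2 CC, 2 Cc → 4 C_ (out of 4)
P gene: Pp × Pp → 1 PP, 2 Pp, 1 pp → 3 P_ : 1 pp (out of 4)
Genotype classes (out of 4 × 4 = 16): C_P_ = 4×3 = 12; C_pp = 4×1 = 4
Apply the phenotype rules: C_P_ (12) → purple; C_pp (4) → white
Phenotype counts (out of 16): 12 purple, 4 white
purple: 12 out of 16 → fraction 3/4
Expected count = 3/4 × 736 = 552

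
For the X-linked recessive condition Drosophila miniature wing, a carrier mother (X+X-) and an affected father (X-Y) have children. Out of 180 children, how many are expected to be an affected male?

Cross: X+X- × X-Y
Offspring: 1 X+X-, 1 X+Y, 1 X-X-, 1 X-Y
Probability of an affected male: 1/4
Expected count = 1/4 × 180 = 45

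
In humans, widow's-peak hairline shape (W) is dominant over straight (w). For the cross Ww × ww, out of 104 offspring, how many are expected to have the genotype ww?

Punnett square for Ww × ww:
Offspring genotypes: 2 Ww, 2 ww
Total offspring: 4
Count with target: 2
Probability: 2/4 = 1/2
Expected count = 1/2 × 104 = 52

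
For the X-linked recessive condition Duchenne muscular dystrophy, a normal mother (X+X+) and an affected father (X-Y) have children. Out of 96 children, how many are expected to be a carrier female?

Cross: X+X+ × X-Y
Offspring: 2 X+X-, 2 X+Y
Probability of a carrier female: 2/4 = 1/2
Expected count = 1/2 × 96 = 48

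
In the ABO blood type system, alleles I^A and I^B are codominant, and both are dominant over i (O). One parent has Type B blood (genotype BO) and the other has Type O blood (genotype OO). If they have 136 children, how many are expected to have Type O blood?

Cross: BO × OO
Possible offspring genotypes: 2 BO, 2 OO
Blood type counts: 2 Type B, 2 Type O
Probability of Type O: 2/4 = 1/2
Expected count = 1/2 × 136 = 68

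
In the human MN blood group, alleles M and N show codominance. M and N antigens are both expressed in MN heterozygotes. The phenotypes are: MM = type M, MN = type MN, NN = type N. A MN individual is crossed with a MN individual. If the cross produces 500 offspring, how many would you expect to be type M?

Punnett square for MN × MN:
Offspring genotypes: 1 MM, 2 MN, 1 NN
Phenotype counts: 1 type M, 2 type MN, 1 type N
type M: 1 out of 4 → fraction 1/4
Expected count = 1/4 × 500 = 125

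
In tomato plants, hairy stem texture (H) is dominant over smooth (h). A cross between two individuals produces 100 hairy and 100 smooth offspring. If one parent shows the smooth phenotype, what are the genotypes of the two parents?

Observed offspring: 100 hairy, 100 smooth
The observed ratio simplifies to 1:1. One parent shows smooth, so its genotype must be hh. A 1:1 offspring split requires the other parent to be heterozygous (Hh).
Parent genotypes: hh × Hh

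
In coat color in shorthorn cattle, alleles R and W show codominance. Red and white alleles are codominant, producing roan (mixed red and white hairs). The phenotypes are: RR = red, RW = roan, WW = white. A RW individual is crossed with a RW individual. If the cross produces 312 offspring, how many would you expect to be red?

Punnett square for RW × RW:
Offspring genotypes: 1 RR, 2 RW, 1 WW
Phenotype counts: 1 red, 2 roan, 1 white
red: 1 out of 4 → fraction 1/4
Expected count = 1/4 × 312 = 78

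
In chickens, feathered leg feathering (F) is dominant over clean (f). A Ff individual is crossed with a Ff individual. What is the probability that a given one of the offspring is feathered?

Punnett square for Ff × Ff:
Offspring genotypes: 1 FF, 2 Ff, 1 ff
feathered: 3, clean: 1
feathered: 3 out of 4
Probability: 3/4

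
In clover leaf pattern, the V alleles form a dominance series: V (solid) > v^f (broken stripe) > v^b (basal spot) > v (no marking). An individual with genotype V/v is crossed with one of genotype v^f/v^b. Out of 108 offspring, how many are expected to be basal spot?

Cross: V/v × v^f/v^b
Allele dominance: V > v^f > v^b > v
Offspring genotypes: 1 V/v^f, 1 V/v^b, 1 v^f/v, 1 v^b/v
Phenotype counts: 2 solid, 1 broken stripe, 1 basal spot
basal spot: 1 out of 4 → fraction 1/4
Expected count = 1/4 × 108 = 27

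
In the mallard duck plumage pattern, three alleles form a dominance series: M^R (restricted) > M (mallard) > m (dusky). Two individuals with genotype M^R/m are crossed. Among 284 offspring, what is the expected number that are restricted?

Cross: M^R/m × M^R/m
Allele dominance: M^R > M > m
Offspring genotypes: 1 M^R/M^R, 2 M^R/m, 1 m/m
Phenotype counts: 3 restricted, 1 dusky
restricted: 3 out of 4 → fraction 3/4
Expected count = 3/4 × 284 = 213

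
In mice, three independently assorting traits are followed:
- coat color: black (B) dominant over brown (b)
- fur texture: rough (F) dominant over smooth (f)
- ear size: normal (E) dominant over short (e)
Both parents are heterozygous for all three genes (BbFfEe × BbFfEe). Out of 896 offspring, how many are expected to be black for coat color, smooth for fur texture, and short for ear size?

Trihybrid cross: BbFfEe × BbFfEe
Each trait segregates independently with a 3:1 phenotypic ratio, so each gene contributes 3/4 (dominant) or 1/4 (recessive).
Target: black (coat color), smooth (fur texture), short (ear size)
Probability = product of independent per-trait probabilities
= 3/4 × 1/4 × 1/4 = 3/64
Expected count = 3/64 × 896 = 42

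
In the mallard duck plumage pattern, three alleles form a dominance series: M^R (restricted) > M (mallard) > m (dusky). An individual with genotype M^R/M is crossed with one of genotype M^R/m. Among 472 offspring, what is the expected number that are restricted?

Cross: M^R/M × M^R/m
Allele dominance: M^R > M > m
Offspring genotypes: 1 M^R/M^R, 1 M^R/m, 1 M^R/M, 1 M/m
Phenotype counts: 3 restricted, 1 mallard
restricted: 3 out of 4 → fraction 3/4
Expected count = 3/4 × 472 = 354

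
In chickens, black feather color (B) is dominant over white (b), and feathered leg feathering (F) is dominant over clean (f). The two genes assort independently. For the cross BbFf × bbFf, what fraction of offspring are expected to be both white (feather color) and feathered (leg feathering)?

Dihybrid cross BbFf × bbFf — consider each gene separately:
feather color: Bb × bb → 2 Bb, 2 bb → 2 B_ : 2 bb (out of 4)
leg feathering: Ff × Ff → 1 FF, 2 Ff, 1 ff → 3 F_ : 1 ff (out of 4)
Looking for: white (bb) and feathered (F_)
P(white) = 2/4, P(feathered) = 3/4
P(both) = 2/4 × 3/4 = 6/16 = 3/8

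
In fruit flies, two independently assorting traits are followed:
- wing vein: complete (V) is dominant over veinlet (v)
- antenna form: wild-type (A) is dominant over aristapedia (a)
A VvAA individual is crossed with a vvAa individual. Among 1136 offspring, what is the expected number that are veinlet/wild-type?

Dihybrid cross VvAA × vvAa — consider each gene separately:
wing vein: Vv × vv → 2 Vv, 2 vv → 2 V_ : 2 vv (out of 4)
antenna form: AA × Aa → 2 AA, 2 Aa → 4 A_ (out of 4)
Combine (counts out of 4 × 4 = 16): complete/wild-type (V_A_) = 2×4 = 8; veinlet/wild-type (vvA_) = 2×4 = 8
Phenotype counts (out of 16): 8 complete/wild-type, 8 veinlet/wild-type
veinlet/wild-type: 8 out of 16 → fraction 1/2
Expected count = 1/2 × 1136 = 568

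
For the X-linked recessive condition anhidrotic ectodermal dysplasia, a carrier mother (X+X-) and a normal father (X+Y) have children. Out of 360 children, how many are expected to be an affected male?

Cross: X+X- × X+Y
Offspring: 1 X+X+, 1 X+Y, 1 X+X-, 1 X-Y
Probability of an affected male: 1/4
Expected count = 1/4 × 360 = 90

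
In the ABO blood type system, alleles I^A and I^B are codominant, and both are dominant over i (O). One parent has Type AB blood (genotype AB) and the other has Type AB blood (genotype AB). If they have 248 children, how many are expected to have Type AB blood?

Cross: AB × AB
Possible offspring genotypes: 1 AA, 2 AB, 1 BB
Blood type counts: 1 Type A, 2 Type AB, 1 Type B
Probability of Type AB: 2/4 = 1/2
Expected count = 1/2 × 248 = 124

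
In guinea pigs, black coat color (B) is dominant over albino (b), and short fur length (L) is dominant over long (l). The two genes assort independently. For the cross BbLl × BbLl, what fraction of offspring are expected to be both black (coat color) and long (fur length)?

Dihybrid cross BbLl × BbLl — consider each gene separately:
coat color: Bb × Bb → 1 BB, 2 Bb, 1 bb → 3 B_ : 1 bb (out of 4)
fur length: Ll × Ll → 1 LL, 2 Ll, 1 ll → 3 L_ : 1 ll (out of 4)
Looking for: black (B_) and long (ll)
P(black) = 3/4, P(long) = 1/4
P(both) = 3/4 × 1/4 = 3/16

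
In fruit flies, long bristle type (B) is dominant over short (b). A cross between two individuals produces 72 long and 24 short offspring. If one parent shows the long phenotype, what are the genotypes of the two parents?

Observed offspring: 72 long, 24 short
The observed ratio simplifies to 3:1. Short (bb) offspring appear, so each parent must contribute one b allele. The parent stated to show long carries B, so it is Bb. The other parent is then either Bb or bb: Bb × bb would give a 1:1 split, whereas Bb × Bb gives 3:1 — matching the data. So both parents are heterozygous (Bb × Bb).
Parent genotypes: Bb × Bb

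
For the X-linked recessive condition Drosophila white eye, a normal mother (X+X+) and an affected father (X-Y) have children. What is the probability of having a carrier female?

Cross: X+X+ × X-Y
Offspring: 2 X+X-, 2 X+Y
Probability of a carrier female: 2/4 = 1/2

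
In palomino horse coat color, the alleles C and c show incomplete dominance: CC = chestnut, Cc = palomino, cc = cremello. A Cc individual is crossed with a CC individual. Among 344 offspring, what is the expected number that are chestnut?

Punnett square for Cc × CC:
Offspring genotypes: 2 CC, 2 Cc
Phenotype counts: 2 chestnut, 2 palomino
chestnut: 2 out of 4 → fraction 1/2
Expected count = 1/2 × 344 = 172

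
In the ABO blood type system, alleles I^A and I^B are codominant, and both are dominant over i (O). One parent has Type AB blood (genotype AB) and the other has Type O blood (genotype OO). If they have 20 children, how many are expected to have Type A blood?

Cross: AB × OO
Possible offspring genotypes: 2 AO, 2 BO
Blood type counts: 2 Type A, 2 Type B
Probability of Type A: 2/4 = 1/2
Expected count = 1/2 × 20 = 10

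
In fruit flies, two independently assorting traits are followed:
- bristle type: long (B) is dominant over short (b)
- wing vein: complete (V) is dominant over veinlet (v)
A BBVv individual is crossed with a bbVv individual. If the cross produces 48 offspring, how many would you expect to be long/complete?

Dihybrid cross BBVv × bbVv — consider each gene separately:
bristle type: BB × bb → 4 Bb → 4 B_ (out of 4)
wing vein: Vv × Vv → 1 VV, 2 Vv, 1 vv → 3 V_ : 1 vv (out of 4)
Combine (counts out of 4 × 4 = 16): long/complete (B_V_) = 4×3 = 12; long/veinlet (B_vv) = 4×1 = 4
Phenotype counts (out of 16): 12 long/complete, 4 long/veinlet
long/complete: 12 out of 16 → fraction 3/4
Expected count = 3/4 × 48 = 36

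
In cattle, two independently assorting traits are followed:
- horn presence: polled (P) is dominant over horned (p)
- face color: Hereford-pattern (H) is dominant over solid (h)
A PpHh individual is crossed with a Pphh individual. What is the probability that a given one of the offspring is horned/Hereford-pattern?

Dihybrid cross PpHh × Pphh — consider each gene separately:
horn presence: Pp × Pp → 1 PP, 2 Pp, 1 pp → 3 P_ : 1 pp (out of 4)
face color: Hh × hh → 2 Hh, 2 hh → 2 H_ : 2 hh (out of 4)
Combine (counts out of 4 × 4 = 16): polled/Hereford-pattern (P_H_) = 3×2 = 6; polled/solid (P_hh) = 3×2 = 6; horned/Hereford-pattern (ppH_) = 1×2 = 2; horned/solid (pphh) = 1×2 = 2
Phenotype counts (out of 16): 6 polled/Hereford-pattern, 6 polled/solid, 2 horned/Hereford-pattern, 2 horned/solid
horned/Hereford-pattern: 2 out of 16
Probability: 2/16 = 1/8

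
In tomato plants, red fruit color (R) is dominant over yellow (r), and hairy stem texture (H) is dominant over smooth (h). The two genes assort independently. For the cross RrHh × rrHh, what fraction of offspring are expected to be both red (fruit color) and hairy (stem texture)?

Dihybrid cross RrHh × rrHh — consider each gene separately:
fruit color: Rr × rr → 2 Rr, 2 rr → 2 R_ : 2 rr (out of 4)
stem texture: Hh × Hh → 1 HH, 2 Hh, 1 hh → 3 H_ : 1 hh (out of 4)
Looking for: red (R_) and hairy (H_)
P(red) = 2/4, P(hairy) = 3/4
P(both) = 2/4 × 3/4 = 6/16 = 3/8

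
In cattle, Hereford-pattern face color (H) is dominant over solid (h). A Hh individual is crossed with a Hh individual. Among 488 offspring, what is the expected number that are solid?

Punnett square for Hh × Hh:
Offspring genotypes: 1 HH, 2 Hh, 1 hh
Hereford-pattern: 3, solid: 1
solid: 1 out of 4 → fraction 1/4
Expected count = 1/4 × 488 = 122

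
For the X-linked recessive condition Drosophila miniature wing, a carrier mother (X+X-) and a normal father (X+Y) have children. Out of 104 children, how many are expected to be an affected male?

Cross: X+X- × X+Y
Offspring: 1 X+X+, 1 X+Y, 1 X+X-, 1 X-Y
Probability of an affected male: 1/4
Expected count = 1/4 × 104 = 26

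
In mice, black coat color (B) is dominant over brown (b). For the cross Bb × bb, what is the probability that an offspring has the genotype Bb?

Punnett square for Bb × bb:
Offspring genotypes: 2 Bb, 2 bb
Total offspring: 4
Count with target: 2
Probability: 2/4 = 1/2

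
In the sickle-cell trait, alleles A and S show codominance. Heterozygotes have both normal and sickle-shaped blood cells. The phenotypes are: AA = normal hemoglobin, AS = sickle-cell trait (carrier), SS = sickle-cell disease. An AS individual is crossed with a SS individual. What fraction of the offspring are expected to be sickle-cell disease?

Punnett square for AS × SS:
Offspring genotypes: 2 AS, 2 SS
Phenotype counts: 2 sickle-cell trait (carrier), 2 sickle-cell disease
sickle-cell disease: 2 out of 4
Probability: 2/4 = 1/2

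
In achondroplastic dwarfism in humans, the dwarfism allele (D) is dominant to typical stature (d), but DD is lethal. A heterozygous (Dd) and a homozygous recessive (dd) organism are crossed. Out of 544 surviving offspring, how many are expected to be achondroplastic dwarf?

Cross: Dd × dd
Punnett square offspring (before lethality): 2 Dd, 2 dd
No DD offspring are produced in this cross.
achondroplastic dwarf: 2 out of 4 → fraction 1/2
Expected count = 1/2 × 544 = 272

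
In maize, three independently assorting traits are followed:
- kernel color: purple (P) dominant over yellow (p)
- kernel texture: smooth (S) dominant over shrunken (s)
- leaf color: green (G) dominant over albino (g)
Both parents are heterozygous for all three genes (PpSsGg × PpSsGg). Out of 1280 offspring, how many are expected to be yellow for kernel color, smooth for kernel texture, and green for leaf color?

Trihybrid cross: PpSsGg × PpSsGg
Each trait segregates independently with a 3:1 phenotypic ratio, so each gene contributes 3/4 (dominant) or 1/4 (recessive).
Target: yellow (kernel color), smooth (kernel texture), green (leaf color)
Probability = product of independent per-trait probabilities
= 1/4 × 3/4 × 3/4 = 9/64
Expected count = 9/64 × 1280 = 180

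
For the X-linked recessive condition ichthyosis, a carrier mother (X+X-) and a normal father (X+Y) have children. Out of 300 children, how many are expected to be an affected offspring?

Cross: X+X- × X+Y
Offspring: 1 X+X+, 1 X+Y, 1 X+X-, 1 X-Y
Probability of an affected offspring: 1/4
Expected count = 1/4 × 300 = 75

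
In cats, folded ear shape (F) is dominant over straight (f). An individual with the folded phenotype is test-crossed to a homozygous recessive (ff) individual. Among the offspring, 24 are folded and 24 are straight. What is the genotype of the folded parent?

Test cross: ? × ff
Offspring: 24 folded, 24 straight — approximately 1:1.
A 1:1 ratio in a test cross indicates the unknown parent is heterozygous (Ff).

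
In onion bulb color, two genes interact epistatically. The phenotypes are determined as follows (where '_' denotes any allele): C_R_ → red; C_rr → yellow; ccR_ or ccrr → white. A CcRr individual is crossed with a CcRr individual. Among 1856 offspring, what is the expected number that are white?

Cross: CcRr × CcRr — consider each gene separately:
C gene: Cc × Cc → 1 CC, 2 Cc, 1 cc → 3 C_ : 1 cc (out of 4)
R gene: Rr × Rr → 1 RR, 2 Rr, 1 rr → 3 R_ : 1 rr (out of 4)
Genotype classes (out of 4 × 4 = 16): C_R_ = 3×3 = 9; C_rr = 3×1 = 3; ccR_ = 1×3 = 3; ccrr = 1×1 = 1
Apply the phenotype rules: C_R_ (9) → red; C_rr (3) → yellow; ccR_ (3) + ccrr (1) → white
Phenotype counts (out of 16): 9 red, 3 yellow, 4 white
white: 4 out of 16 → fraction 1/4
Expected count = 1/4 × 1856 = 464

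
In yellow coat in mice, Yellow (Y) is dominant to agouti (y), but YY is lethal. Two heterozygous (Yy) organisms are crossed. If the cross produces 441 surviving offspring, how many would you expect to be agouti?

Cross: Yy × Yy
Punnett square offspring (before lethality): 1 YY, 2 Yy, 1 yy
The YY genotype is lethal (embryos die); surviving offspring: 2 Yy, 1 yy
agouti: 1 out of 3 → fraction 1/3
Expected count = 1/3 × 441 = 147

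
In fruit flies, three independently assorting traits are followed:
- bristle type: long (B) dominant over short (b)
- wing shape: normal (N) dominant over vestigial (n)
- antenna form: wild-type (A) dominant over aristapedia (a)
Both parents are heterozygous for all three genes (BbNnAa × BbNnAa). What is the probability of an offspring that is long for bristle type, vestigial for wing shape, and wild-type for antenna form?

Trihybrid cross: BbNnAa × BbNnAa
Each trait segregates independently with a 3:1 phenotypic ratio, so each gene contributes 3/4 (dominant) or 1/4 (recessive).
Target: long (bristle type), vestigial (wing shape), wild-type (antenna form)
Probability = product of independent per-trait probabilities
= 3/4 × 1/4 × 3/4 = 9/64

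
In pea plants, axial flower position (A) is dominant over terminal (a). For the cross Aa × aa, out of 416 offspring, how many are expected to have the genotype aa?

Punnett square for Aa × aa:
Offspring genotypes: 2 Aa, 2 aa
Total offspring: 4
Count with target: 2
Probability: 2/4 = 1/2
Expected count = 1/2 × 416 = 208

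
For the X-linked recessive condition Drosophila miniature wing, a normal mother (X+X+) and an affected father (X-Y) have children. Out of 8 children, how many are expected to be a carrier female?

Cross: X+X+ × X-Y
Offspring: 2 X+X-, 2 X+Y
Probability of a carrier female: 2/4 = 1/2
Expected count = 1/2 × 8 = 4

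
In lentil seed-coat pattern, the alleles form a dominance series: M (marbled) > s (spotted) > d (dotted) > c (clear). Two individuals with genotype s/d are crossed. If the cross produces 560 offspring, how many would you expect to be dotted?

Cross: s/d × s/d
Allele dominance: M > s > d > c
Offspring genotypes: 1 s/s, 2 s/d, 1 d/d
Phenotype counts: 3 spotted, 1 dotted
dotted: 1 out of 4 → fraction 1/4
Expected count = 1/4 × 560 = 140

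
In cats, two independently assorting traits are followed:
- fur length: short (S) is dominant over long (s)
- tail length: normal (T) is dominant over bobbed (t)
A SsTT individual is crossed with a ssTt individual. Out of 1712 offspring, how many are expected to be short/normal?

Dihybrid cross SsTT × ssTt — consider each gene separately:
fur length: Ss × ss → 2 Ss, 2 ss → 2 S_ : 2 ss (out of 4)
tail length: TT × Tt → 2 TT, 2 Tt → 4 T_ (out of 4)
Combine (counts out of 4 × 4 = 16): short/normal (S_T_) = 2×4 = 8; long/normal (ssT_) = 2×4 = 8
Phenotype counts (out of 16): 8 short/normal, 8 long/normal
short/normal: 8 out of 16 → fraction 1/2
Expected count = 1/2 × 1712 = 856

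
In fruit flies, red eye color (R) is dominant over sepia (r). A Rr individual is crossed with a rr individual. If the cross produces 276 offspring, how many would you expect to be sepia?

Punnett square for Rr × rr:
Offspring genotypes: 2 Rr, 2 rr
red: 2, sepia: 2
sepia: 2 out of 4 → fraction 1/2
Expected count = 1/2 × 276 = 138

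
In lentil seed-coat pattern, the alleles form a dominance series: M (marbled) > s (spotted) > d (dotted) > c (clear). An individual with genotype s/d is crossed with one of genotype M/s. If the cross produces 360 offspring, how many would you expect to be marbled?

Cross: s/d × M/s
Allele dominance: M > s > d > c
Offspring genotypes: 1 M/s, 1 s/s, 1 M/d, 1 s/d
Phenotype counts: 2 marbled, 2 spotted
marbled: 2 out of 4 → fraction 1/2
Expected count = 1/2 × 360 = 180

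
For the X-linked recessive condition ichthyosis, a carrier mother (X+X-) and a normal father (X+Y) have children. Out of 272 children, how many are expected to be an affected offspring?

Cross: X+X- × X+Y
Offspring: 1 X+X+, 1 X+Y, 1 X+X-, 1 X-Y
Probability of an affected offspring: 1/4
Expected count = 1/4 × 272 = 68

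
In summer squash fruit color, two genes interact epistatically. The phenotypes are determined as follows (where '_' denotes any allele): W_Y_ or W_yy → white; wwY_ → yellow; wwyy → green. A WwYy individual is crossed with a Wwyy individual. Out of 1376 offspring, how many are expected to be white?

Cross: WwYy × Wwyy — consider each gene separately:
W gene: Ww × Ww → 1 WW, 2 Ww, 1 ww → 3 W_ : 1 ww (out of 4)
Y gene: Yy × yy → 2 Yy, 2 yy → 2 Y_ : 2 yy (out of 4)
Genotype classes (out of 4 × 4 = 16): W_Y_ = 3×2 = 6; W_yy = 3×2 = 6; wwY_ = 1×2 = 2; wwyy = 1×2 = 2
Apply the phenotype rules: W_Y_ (6) + W_yy (6) → white; wwY_ (2) → yellow; wwyy (2) → green
Phenotype counts (out of 16): 12 white, 2 yellow, 2 green
white: 12 out of 16 → fraction 3/4
Expected count = 3/4 × 1376 = 1032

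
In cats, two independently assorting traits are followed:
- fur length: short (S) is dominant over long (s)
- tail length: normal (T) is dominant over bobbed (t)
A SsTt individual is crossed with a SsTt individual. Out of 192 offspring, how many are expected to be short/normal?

Dihybrid cross SsTt × SsTt — consider each gene separately:
fur length: Ss × Ss → 1 SS, 2 Ss, 1 ss → 3 S_ : 1 ss (out of 4)
tail length: Tt × Tt → 1 TT, 2 Tt, 1 tt → 3 T_ : 1 tt (out of 4)
Combine (counts out of 4 × 4 = 16): short/normal (S_T_) = 3×3 = 9; short/bobbed (S_tt) = 3×1 = 3; long/normal (ssT_) = 1×3 = 3; long/bobbed (sstt) = 1×1 = 1
Phenotype counts (out of 16): 9 short/normal, 3 short/bobbed, 3 long/normal, 1 long/bobbed
short/normal: 9 out of 16 → fraction 9/16
Expected count = 9/16 × 192 = 108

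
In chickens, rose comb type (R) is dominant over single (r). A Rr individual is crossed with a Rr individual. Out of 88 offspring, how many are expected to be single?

Punnett square for Rr × Rr:
Offspring genotypes: 1 RR, 2 Rr, 1 rr
rose: 3, single: 1
single: 1 out of 4 → fraction 1/4
Expected count = 1/4 × 88 = 22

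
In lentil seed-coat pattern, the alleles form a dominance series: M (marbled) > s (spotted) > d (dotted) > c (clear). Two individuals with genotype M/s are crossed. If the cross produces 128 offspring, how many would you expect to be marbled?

Cross: M/s × M/s
Allele dominance: M > s > d > c
Offspring genotypes: 1 M/M, 2 M/s, 1 s/s
Phenotype counts: 3 marbled, 1 spotted
marbled: 3 out of 4 → fraction 3/4
Expected count = 3/4 × 128 = 96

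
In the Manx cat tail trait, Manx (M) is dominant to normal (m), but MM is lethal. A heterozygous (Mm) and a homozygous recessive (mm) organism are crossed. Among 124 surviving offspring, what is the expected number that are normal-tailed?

Cross: Mm × mm
Punnett square offspring (before lethality): 2 Mm, 2 mm
No MM offspring are produced in this cross.
normal-tailed: 2 out of 4 → fraction 1/2
Expected count = 1/2 × 124 = 62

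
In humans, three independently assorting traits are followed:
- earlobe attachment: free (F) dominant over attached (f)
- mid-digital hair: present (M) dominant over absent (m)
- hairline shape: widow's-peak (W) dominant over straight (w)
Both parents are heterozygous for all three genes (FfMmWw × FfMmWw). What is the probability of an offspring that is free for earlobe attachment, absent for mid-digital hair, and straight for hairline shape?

Trihybrid cross: FfMmWw × FfMmWw
Each trait segregates independently with a 3:1 phenotypic ratio, so each gene contributes 3/4 (dominant) or 1/4 (recessive).
Target: free (earlobe attachment), absent (mid-digital hair), straight (hairline shape)
Probability = product of independent per-trait probabilities
= 3/4 × 1/4 × 1/4 = 3/64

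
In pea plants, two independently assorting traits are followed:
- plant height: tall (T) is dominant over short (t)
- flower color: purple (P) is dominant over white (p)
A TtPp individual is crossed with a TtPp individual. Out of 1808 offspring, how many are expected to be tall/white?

Dihybrid cross TtPp × TtPp — consider each gene separately:
plant height: Tt × Tt → 1 TT, 2 Tt, 1 tt → 3 T_ : 1 tt (out of 4)
flower color: Pp × Pp → 1 PP, 2 Pp, 1 pp → 3 P_ : 1 pp (out of 4)
Combine (counts out of 4 × 4 = 16): tall/purple (T_P_) = 3×3 = 9; tall/white (T_pp) = 3×1 = 3; short/purple (ttP_) = 1×3 = 3; short/white (ttpp) = 1×1 = 1
Phenotype counts (out of 16): 9 tall/purple, 3 tall/white, 3 short/purple, 1 short/white
tall/white: 3 out of 16 → fraction 3/16
Expected count = 3/16 × 1808 = 339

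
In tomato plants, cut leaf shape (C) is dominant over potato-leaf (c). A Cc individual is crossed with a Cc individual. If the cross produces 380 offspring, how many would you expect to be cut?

Punnett square for Cc × Cc:
Offspring genotypes: 1 CC, 2 Cc, 1 cc
cut: 3, potato-leaf: 1
cut: 3 out of 4 → fraction 3/4
Expected count = 3/4 × 380 = 285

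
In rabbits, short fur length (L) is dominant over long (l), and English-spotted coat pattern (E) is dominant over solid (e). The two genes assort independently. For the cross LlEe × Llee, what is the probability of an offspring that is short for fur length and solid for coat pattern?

Dihybrid cross LlEe × Llee — consider each gene separately:
fur length: Ll × Ll → 1 LL, 2 Ll, 1 ll → 3 L_ : 1 ll (out of 4)
coat pattern: Ee × ee → 2 Ee, 2 ee → 2 E_ : 2 ee (out of 4)
Looking for: short (L_) and solid (ee)
P(short) = 3/4, P(solid) = 2/4
P(both) = 3/4 × 2/4 = 6/16 = 3/8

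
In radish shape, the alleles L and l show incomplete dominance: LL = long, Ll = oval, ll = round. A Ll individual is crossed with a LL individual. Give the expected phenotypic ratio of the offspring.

Punnett square for Ll × LL:
Offspring genotypes: 2 LL, 2 Ll
Phenotype counts: 2 long, 2 oval
Ratio: 1 long : 1 oval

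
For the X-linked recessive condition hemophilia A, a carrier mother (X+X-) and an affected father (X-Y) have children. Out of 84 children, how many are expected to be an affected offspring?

Cross: X+X- × X-Y
Offspring: 1 X+X-, 1 X+Y, 1 X-X-, 1 X-Y
Probability of an affected offspring: 2/4 = 1/2
Expected count = 1/2 × 84 = 42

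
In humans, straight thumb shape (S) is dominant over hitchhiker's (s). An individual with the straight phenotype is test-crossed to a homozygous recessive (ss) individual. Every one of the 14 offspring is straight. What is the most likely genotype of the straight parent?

Test cross: ? × ss
All offspring are straight.
If the unknown parent were heterozygous (Ss), about half of 14 offspring would be hitchhiker's; none are. The unknown parent is most likely homozygous dominant (SS).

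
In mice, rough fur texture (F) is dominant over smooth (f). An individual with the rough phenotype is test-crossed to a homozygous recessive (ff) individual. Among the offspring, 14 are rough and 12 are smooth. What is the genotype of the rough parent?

Test cross: ? × ff
Offspring: 14 rough, 12 smooth — approximately 1:1.
A 1:1 ratio in a test cross indicates the unknown parent is heterozygous (Ff).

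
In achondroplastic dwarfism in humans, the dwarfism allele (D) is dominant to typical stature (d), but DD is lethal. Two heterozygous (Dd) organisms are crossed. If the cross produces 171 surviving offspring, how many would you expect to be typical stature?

Cross: Dd × Dd
Punnett square offspring (before lethality): 1 DD, 2 Dd, 1 dd
The DD genotype is lethal (embryos die); surviving offspring: 2 Dd, 1 dd
typical stature: 1 out of 3 → fraction 1/3
Expected count = 1/3 × 171 = 57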